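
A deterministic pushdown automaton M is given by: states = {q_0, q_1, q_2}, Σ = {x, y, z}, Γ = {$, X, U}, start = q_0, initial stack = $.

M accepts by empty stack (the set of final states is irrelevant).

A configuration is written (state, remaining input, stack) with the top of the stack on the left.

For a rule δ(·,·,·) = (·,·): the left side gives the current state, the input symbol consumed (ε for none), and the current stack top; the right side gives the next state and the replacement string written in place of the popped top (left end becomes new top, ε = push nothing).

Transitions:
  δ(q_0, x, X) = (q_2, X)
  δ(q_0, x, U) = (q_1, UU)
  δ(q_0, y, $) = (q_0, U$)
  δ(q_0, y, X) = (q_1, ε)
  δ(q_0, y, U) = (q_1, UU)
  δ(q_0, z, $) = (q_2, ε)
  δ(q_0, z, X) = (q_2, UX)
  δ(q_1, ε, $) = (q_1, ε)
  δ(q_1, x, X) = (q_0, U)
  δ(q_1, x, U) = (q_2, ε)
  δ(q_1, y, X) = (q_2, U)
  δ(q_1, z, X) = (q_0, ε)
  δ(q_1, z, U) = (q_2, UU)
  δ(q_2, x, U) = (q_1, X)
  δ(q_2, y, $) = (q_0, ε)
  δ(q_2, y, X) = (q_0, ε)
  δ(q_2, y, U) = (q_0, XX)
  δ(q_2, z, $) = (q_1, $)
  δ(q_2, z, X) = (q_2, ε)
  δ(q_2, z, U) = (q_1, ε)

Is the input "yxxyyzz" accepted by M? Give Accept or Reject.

(q_0, yxxyyzz, $)
  read y, top $: go to q_0, push U$ → (q_0, xxyyzz, U$)
  read x, top U: go to q_1, push UU → (q_1, xyyzz, UU$)
  read x, top U: go to q_2, push ε → (q_2, yyzz, U$)
  read y, top U: go to q_0, push XX → (q_0, yzz, XX$)
  read y, top X: go to q_1, push ε → (q_1, zz, X$)
  read z, top X: go to q_0, push ε → (q_0, z, $)
  read z, top $: go to q_2, push ε → (q_2, ε, ε)
All input consumed and the stack is empty.

Accept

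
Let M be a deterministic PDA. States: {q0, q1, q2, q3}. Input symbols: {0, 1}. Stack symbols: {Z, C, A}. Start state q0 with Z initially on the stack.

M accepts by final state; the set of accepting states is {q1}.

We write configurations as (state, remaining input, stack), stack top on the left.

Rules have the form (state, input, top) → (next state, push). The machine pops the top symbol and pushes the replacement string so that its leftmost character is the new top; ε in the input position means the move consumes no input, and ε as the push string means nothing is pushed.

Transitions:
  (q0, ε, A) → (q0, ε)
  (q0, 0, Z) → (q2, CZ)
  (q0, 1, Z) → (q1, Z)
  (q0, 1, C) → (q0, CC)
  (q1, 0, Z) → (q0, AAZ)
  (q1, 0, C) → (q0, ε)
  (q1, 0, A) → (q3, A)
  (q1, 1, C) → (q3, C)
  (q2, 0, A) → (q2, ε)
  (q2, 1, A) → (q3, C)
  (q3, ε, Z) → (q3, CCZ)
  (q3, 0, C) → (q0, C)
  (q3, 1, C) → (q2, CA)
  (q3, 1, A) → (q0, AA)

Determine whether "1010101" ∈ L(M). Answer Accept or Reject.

(q0, 1010101, Z) ⊢ (q1, 010101, Z) ⊢ (q0, 10101, AAZ) ⊢ (q0, 10101, AZ) ⊢ (q0, 10101, Z) ⊢ (q1, 0101, Z) ⊢ (q0, 101, AAZ) ⊢ (q0, 101, AZ) ⊢ (q0, 101, Z) ⊢ (q1, 01, Z) ⊢ (q0, 1, AAZ) ⊢ (q0, 1, AZ) ⊢ (q0, 1, Z) ⊢ (q1, ε, Z)
All input consumed; state q1 ∈ F.

Accept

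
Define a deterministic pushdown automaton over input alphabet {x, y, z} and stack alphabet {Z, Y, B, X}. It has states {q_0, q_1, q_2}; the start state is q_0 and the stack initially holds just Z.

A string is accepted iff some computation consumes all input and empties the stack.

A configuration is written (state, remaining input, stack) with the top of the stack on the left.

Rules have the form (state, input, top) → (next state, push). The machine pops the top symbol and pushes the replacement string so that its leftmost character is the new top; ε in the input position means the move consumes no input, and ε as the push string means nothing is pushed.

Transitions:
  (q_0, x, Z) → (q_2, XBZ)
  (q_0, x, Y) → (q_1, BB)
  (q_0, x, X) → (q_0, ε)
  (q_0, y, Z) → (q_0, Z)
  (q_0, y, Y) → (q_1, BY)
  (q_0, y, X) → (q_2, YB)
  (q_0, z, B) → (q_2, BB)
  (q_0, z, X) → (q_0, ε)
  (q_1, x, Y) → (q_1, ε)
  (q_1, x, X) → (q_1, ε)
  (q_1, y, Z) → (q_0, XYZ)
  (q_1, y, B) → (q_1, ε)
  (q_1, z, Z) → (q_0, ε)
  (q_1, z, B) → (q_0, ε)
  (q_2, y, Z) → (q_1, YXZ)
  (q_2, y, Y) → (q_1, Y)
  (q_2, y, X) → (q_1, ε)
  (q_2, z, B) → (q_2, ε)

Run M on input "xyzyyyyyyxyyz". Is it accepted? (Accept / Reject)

Accept

(q_0, xyzyyyyyyxyyz, Z)
  read x, top Z: go to q_2, push XBZ → (q_2, yzyyyyyyxyyz, XBZ)
  read y, top X: go to q_1, push ε → (q_1, zyyyyyyxyyz, BZ)
  read z, top B: go to q_0, push ε → (q_0, yyyyyyxyyz, Z)
  read y, top Z: go to q_0, push Z → (q_0, yyyyyxyyz, Z)
  read y, top Z: go to q_0, push Z → (q_0, yyyyxyyz, Z)
  read y, top Z: go to q_0, push Z → (q_0, yyyxyyz, Z)
  read y, top Z: go to q_0, push Z → (q_0, yyxyyz, Z)
  read y, top Z: go to q_0, push Z → (q_0, yxyyz, Z)
  read y, top Z: go to q_0, push Z → (q_0, xyyz, Z)
  read x, top Z: go to q_2, push XBZ → (q_2, yyz, XBZ)
  read y, top X: go to q_1, push ε → (q_1, yz, BZ)
  read y, top B: go to q_1, push ε → (q_1, z, Z)
  read z, top Z: go to q_0, push ε → (q_0, ε, ε)
All input consumed and the stack is empty.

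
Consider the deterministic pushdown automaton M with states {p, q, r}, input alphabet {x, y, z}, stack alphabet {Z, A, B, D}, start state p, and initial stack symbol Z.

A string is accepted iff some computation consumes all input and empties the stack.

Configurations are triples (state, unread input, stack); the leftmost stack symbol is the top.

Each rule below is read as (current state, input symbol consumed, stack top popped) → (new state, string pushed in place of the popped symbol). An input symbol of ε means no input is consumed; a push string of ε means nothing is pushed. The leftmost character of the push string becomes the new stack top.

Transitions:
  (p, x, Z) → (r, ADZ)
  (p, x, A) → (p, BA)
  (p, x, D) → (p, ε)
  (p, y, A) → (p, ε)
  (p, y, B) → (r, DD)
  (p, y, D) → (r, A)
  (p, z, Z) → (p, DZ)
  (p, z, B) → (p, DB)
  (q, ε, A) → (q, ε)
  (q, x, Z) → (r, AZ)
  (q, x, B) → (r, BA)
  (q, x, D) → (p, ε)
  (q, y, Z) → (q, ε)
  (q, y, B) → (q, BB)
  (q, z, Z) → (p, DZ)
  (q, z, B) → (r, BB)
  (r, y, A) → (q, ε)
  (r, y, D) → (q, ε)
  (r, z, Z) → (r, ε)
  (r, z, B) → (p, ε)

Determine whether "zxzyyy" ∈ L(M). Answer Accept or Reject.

(p, zxzyyy, Z)
  read z, top Z: go to p, push DZ → (p, xzyyy, DZ)
  read x, top D: go to p, push ε → (p, zyyy, Z)
  read z, top Z: go to p, push DZ → (p, yyy, DZ)
  read y, top D: go to r, push A → (r, yy, AZ)
  read y, top A: go to q, push ε → (q, y, Z)
  read y, top Z: go to q, push ε → (q, ε, ε)
All input consumed and the stack is empty.

Accept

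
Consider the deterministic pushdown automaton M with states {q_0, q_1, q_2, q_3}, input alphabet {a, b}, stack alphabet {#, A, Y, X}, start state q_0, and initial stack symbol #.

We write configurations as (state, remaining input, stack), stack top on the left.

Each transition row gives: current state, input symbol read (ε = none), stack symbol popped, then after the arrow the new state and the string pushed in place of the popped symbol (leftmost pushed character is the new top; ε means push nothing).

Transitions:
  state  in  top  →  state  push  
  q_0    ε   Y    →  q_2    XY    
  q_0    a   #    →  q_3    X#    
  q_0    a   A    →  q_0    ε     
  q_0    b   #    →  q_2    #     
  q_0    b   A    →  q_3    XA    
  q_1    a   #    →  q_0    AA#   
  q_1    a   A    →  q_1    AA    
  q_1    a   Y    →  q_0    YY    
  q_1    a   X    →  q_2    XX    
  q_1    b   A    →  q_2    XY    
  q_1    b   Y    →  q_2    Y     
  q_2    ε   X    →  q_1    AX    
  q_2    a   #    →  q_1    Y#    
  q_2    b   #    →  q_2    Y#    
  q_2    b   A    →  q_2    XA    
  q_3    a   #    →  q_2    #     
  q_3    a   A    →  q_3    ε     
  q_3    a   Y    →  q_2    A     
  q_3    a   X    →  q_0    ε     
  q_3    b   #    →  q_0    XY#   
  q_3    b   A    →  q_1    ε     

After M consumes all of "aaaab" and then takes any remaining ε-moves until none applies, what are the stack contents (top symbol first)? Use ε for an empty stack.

#

(q_0, aaaab, #)
  read a, top #: go to q_3, push X# → (q_3, aaab, X#)
  read a, top X: go to q_0, push ε → (q_0, aab, #)
  read a, top #: go to q_3, push X# → (q_3, ab, X#)
  read a, top X: go to q_0, push ε → (q_0, b, #)
  read b, top #: go to q_2, push # → (q_2, ε, #)
All input consumed in state q_2 with stack #.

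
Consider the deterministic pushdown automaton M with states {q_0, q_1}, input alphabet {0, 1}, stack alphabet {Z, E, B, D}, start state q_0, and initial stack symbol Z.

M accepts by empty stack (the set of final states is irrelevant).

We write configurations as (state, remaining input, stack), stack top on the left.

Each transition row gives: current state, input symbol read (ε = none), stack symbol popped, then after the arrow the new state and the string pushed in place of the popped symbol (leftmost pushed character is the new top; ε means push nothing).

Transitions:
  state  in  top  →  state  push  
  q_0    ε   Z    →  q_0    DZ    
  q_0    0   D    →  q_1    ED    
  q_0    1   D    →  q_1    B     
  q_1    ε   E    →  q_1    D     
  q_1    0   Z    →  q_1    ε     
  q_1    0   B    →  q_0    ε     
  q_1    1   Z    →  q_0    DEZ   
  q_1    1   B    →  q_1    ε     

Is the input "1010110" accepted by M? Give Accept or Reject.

Accept

(q_0, 1010110, Z) ⊢ (q_0, 1010110, DZ) ⊢ (q_1, 010110, BZ) ⊢ (q_0, 10110, Z) ⊢ (q_0, 10110, DZ) ⊢ (q_1, 0110, BZ) ⊢ (q_0, 110, Z) ⊢ (q_0, 110, DZ) ⊢ (q_1, 10, BZ) ⊢ (q_1, 0, Z) ⊢ (q_1, ε, ε)
All input consumed and the stack is empty.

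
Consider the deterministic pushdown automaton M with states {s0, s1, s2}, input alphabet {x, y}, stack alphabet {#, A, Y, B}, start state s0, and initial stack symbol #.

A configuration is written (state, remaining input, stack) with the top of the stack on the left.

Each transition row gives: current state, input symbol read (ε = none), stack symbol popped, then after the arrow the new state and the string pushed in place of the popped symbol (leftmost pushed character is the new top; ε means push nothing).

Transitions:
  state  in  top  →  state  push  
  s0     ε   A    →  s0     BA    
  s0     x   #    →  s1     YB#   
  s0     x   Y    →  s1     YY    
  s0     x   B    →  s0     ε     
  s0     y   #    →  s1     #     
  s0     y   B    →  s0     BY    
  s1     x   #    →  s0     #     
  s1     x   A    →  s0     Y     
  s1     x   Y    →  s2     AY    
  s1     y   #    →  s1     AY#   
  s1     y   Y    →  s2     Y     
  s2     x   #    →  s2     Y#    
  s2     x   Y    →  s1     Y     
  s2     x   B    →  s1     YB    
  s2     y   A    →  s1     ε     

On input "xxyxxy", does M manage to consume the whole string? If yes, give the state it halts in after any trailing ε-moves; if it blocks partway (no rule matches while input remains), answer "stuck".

stuck

(s0, xxyxxy, #)
  read x, top #: go to s1, push YB# → (s1, xyxxy, YB#)
  read x, top Y: go to s2, push AY → (s2, yxxy, AYB#)
  read y, top A: go to s1, push ε → (s1, xxy, YB#)
  read x, top Y: go to s2, push AY → (s2, xy, AYB#)
No transition for (s2, x, top A); M blocks with input xy remaining.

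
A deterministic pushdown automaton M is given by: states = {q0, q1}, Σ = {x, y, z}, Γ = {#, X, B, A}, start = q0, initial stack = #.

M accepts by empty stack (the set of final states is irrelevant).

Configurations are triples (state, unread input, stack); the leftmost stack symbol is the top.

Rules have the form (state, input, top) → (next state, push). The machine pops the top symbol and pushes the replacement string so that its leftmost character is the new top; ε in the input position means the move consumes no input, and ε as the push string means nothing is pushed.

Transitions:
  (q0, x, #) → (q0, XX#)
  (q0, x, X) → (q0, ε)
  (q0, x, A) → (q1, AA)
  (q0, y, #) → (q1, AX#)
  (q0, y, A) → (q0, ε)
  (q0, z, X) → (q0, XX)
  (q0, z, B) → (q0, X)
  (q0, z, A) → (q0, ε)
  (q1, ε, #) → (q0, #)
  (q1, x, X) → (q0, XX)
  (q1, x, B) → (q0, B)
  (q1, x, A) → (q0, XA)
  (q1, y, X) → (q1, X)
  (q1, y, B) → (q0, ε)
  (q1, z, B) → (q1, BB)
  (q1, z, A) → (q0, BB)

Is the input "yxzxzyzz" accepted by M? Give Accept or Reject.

Reject

(q0, yxzxzyzz, #) ⊢ (q1, xzxzyzz, AX#) ⊢ (q0, zxzyzz, XAX#) ⊢ (q0, xzyzz, XXAX#) ⊢ (q0, zyzz, XAX#) ⊢ (q0, yzz, XXAX#)
No transition applies at (q0, yzz, XXAX#); input not fully consumed.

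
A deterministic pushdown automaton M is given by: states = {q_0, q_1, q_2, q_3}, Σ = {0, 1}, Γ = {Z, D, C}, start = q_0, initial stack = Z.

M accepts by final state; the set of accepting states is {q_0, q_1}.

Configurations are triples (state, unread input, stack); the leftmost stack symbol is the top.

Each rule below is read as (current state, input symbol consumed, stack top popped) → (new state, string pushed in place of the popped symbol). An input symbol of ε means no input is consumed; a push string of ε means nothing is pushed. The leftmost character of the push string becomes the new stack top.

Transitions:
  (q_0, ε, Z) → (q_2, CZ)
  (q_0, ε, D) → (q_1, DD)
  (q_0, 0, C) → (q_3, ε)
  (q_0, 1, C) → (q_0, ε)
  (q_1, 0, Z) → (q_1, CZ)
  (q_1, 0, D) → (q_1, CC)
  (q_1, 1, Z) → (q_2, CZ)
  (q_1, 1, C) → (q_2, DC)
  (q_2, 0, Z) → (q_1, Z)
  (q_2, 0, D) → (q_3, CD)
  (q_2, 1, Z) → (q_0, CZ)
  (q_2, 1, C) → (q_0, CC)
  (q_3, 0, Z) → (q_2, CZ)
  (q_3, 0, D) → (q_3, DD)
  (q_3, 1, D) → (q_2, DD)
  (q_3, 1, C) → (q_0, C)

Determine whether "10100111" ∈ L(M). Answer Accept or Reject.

(q_0, 10100111, Z) ⊢ (q_2, 10100111, CZ) ⊢ (q_0, 0100111, CCZ) ⊢ (q_3, 100111, CZ) ⊢ (q_0, 00111, CZ) ⊢ (q_3, 0111, Z) ⊢ (q_2, 111, CZ) ⊢ (q_0, 11, CCZ) ⊢ (q_0, 1, CZ) ⊢ (q_0, ε, Z)
All input consumed; state q_0 ∈ F.

Accept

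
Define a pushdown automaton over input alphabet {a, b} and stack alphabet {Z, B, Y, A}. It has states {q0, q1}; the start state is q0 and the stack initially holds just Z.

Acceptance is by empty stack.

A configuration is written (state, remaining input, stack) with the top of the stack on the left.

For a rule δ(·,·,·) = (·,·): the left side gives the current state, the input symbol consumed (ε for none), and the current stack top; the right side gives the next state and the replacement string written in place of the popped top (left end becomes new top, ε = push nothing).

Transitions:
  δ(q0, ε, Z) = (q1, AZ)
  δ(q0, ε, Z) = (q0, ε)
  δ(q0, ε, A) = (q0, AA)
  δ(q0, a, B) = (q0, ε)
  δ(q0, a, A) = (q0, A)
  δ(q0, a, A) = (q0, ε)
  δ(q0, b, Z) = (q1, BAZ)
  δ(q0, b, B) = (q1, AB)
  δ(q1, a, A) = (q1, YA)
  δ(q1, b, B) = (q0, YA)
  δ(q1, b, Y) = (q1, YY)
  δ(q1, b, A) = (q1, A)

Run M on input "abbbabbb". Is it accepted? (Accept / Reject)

No computation consumes all input and empties the stack.

Reject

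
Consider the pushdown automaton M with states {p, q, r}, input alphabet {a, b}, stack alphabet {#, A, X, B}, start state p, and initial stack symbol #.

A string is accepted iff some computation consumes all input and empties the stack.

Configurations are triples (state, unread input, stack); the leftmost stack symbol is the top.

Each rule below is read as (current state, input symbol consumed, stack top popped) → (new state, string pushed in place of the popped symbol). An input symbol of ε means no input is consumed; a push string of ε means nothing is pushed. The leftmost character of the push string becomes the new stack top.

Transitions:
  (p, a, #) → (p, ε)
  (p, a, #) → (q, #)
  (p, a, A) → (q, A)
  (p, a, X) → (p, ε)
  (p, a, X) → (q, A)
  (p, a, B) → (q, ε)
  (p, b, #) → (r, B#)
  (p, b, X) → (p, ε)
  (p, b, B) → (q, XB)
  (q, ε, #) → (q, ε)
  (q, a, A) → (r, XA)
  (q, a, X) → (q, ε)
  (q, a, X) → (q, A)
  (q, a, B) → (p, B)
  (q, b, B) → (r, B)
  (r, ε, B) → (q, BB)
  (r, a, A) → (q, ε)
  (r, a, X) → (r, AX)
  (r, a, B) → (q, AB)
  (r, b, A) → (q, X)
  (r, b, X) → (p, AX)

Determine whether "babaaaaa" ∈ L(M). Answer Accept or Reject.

One accepting computation: (p, babaaaaa, #) ⊢ (r, abaaaaa, B#) ⊢ (q, abaaaaa, BB#) ⊢ (p, baaaaa, BB#) ⊢ (q, aaaaa, XBB#) ⊢ (q, aaaa, BB#) ⊢ (p, aaa, BB#) ⊢ (q, aa, B#) ⊢ (p, a, B#) ⊢ (q, ε, #) ⊢ (q, ε, ε)
All input consumed and the stack is empty.

Accept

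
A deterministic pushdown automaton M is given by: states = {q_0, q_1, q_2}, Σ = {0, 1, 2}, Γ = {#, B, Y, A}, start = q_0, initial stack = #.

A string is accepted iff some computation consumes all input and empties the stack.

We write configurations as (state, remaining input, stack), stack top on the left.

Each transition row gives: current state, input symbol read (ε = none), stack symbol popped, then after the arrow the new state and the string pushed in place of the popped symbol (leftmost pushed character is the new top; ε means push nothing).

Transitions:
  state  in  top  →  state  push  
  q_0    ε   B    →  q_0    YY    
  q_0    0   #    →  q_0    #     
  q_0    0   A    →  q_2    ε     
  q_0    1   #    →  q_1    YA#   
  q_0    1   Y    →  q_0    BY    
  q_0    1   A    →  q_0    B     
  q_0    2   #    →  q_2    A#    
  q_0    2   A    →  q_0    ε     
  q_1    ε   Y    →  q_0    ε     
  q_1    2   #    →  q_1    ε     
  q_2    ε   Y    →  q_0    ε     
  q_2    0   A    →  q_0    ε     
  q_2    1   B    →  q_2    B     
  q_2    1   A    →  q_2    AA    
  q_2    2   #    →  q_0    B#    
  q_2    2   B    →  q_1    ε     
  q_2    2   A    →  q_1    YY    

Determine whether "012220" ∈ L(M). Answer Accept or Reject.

Reject

(q_0, 012220, #)
  read 0, top #: go to q_0, push # → (q_0, 12220, #)
  read 1, top #: go to q_1, push YA# → (q_1, 2220, YA#)
  ε-move, top Y: go to q_0, push ε → (q_0, 2220, A#)
  read 2, top A: go to q_0, push ε → (q_0, 220, #)
  read 2, top #: go to q_2, push A# → (q_2, 20, A#)
  read 2, top A: go to q_1, push YY → (q_1, 0, YY#)
  ε-move, top Y: go to q_0, push ε → (q_0, 0, Y#)
No transition applies at (q_0, 0, Y#); input not fully consumed.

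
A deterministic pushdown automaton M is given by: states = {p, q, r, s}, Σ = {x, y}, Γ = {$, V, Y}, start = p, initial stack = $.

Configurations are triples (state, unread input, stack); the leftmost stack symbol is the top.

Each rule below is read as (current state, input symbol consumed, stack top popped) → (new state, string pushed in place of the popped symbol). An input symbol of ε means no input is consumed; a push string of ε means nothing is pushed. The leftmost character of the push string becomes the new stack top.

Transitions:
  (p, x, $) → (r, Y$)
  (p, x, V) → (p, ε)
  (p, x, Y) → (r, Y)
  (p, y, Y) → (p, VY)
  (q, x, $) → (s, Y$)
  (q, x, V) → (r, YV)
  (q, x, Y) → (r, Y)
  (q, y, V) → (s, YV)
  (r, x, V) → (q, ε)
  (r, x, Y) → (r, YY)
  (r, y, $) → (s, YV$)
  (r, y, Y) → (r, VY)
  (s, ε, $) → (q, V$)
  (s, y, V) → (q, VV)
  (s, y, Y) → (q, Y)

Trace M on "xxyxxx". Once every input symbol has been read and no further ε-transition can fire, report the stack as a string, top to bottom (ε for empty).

YYY$

(p, xxyxxx, $)
  read x, top $: go to r, push Y$ → (r, xyxxx, Y$)
  read x, top Y: go to r, push YY → (r, yxxx, YY$)
  read y, top Y: go to r, push VY → (r, xxx, VYY$)
  read x, top V: go to q, push ε → (q, xx, YY$)
  read x, top Y: go to r, push Y → (r, x, YY$)
  read x, top Y: go to r, push YY → (r, ε, YYY$)
All input consumed in state r with stack YYY$.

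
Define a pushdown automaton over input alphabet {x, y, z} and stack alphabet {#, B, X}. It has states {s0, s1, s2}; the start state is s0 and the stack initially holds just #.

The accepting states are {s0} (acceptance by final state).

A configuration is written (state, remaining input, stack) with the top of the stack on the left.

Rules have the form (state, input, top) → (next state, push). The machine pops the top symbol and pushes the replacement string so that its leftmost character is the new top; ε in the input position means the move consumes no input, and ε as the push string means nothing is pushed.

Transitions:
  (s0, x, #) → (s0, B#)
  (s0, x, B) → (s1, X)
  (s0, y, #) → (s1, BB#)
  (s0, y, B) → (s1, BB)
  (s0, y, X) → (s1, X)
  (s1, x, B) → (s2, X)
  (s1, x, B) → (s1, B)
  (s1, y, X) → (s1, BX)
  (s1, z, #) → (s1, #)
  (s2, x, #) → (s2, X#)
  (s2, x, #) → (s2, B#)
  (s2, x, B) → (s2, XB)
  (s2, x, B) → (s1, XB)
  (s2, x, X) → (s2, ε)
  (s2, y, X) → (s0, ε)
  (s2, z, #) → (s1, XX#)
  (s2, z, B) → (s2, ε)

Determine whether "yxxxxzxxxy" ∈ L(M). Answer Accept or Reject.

One accepting computation: (s0, yxxxxzxxxy, #) ⊢ (s1, xxxxzxxxy, BB#) ⊢ (s2, xxxzxxxy, XB#) ⊢ (s2, xxzxxxy, B#) ⊢ (s2, xzxxxy, XB#) ⊢ (s2, zxxxy, B#) ⊢ (s2, xxxy, #) ⊢ (s2, xxy, X#) ⊢ (s2, xy, #) ⊢ (s2, y, X#) ⊢ (s0, ε, #)
All input consumed and state s0 ∈ F.

Accept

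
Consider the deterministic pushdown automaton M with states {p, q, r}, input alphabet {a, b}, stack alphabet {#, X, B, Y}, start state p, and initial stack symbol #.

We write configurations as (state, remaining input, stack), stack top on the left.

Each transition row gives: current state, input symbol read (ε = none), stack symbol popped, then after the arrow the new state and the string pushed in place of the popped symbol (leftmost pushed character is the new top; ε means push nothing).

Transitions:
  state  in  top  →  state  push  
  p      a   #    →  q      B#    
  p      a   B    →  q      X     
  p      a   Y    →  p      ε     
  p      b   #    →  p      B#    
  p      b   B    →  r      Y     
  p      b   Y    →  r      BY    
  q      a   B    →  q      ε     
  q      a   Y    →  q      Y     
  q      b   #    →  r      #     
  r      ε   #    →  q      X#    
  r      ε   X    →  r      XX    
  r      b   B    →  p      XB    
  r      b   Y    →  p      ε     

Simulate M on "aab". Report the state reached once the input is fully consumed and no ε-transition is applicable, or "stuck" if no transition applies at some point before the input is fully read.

q

(p, aab, #)
  read a, top #: go to q, push B# → (q, ab, B#)
  read a, top B: go to q, push ε → (q, b, #)
  read b, top #: go to r, push # → (r, ε, #)
  ε-move, top #: go to q, push X# → (q, ε, X#)
All input consumed; M is in state q.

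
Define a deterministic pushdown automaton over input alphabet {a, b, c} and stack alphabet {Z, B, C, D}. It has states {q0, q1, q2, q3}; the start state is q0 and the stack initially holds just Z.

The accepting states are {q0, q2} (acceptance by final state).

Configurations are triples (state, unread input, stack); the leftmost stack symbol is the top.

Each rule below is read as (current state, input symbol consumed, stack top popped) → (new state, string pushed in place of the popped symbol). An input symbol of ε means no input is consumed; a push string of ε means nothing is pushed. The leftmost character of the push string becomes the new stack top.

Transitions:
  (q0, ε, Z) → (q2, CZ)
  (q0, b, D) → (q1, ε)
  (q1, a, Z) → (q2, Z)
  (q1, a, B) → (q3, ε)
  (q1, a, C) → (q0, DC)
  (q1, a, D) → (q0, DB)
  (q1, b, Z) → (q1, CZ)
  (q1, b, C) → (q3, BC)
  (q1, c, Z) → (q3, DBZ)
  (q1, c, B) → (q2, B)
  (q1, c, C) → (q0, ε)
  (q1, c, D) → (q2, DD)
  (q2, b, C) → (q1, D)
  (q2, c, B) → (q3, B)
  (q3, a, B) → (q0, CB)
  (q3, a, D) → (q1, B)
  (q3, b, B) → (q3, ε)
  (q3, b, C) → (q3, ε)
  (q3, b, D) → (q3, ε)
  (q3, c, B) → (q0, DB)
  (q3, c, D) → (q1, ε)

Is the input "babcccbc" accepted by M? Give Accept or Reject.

(q0, babcccbc, Z)
  ε-move, top Z: go to q2, push CZ → (q2, babcccbc, CZ)
  read b, top C: go to q1, push D → (q1, abcccbc, DZ)
  read a, top D: go to q0, push DB → (q0, bcccbc, DBZ)
  read b, top D: go to q1, push ε → (q1, cccbc, BZ)
  read c, top B: go to q2, push B → (q2, ccbc, BZ)
  read c, top B: go to q3, push B → (q3, cbc, BZ)
  read c, top B: go to q0, push DB → (q0, bc, DBZ)
  read b, top D: go to q1, push ε → (q1, c, BZ)
  read c, top B: go to q2, push B → (q2, ε, BZ)
All input consumed; state q2 ∈ F.

Accept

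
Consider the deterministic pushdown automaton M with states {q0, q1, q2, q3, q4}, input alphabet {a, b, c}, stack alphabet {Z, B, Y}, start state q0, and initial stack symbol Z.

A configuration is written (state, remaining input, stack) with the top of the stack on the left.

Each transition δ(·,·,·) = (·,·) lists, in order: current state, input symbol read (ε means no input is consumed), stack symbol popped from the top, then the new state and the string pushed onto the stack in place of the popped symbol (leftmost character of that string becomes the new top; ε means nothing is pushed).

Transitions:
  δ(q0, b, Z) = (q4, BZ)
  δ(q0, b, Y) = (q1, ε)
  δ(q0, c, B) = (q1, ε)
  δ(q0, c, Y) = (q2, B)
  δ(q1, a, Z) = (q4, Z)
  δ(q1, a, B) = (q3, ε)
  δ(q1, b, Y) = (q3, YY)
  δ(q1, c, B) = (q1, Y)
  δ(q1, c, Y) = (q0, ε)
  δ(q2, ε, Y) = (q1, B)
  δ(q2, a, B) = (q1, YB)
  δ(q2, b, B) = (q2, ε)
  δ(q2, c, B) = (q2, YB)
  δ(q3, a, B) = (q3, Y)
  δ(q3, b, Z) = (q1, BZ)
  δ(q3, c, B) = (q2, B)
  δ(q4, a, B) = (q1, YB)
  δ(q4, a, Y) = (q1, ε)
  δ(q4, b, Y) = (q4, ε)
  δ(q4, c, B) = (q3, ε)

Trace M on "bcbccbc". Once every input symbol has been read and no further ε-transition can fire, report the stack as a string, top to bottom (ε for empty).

Z

(q0, bcbccbc, Z) ⊢ (q4, cbccbc, BZ) ⊢ (q3, bccbc, Z) ⊢ (q1, ccbc, BZ) ⊢ (q1, cbc, YZ) ⊢ (q0, bc, Z) ⊢ (q4, c, BZ) ⊢ (q3, ε, Z)
All input consumed in state q3 with stack Z.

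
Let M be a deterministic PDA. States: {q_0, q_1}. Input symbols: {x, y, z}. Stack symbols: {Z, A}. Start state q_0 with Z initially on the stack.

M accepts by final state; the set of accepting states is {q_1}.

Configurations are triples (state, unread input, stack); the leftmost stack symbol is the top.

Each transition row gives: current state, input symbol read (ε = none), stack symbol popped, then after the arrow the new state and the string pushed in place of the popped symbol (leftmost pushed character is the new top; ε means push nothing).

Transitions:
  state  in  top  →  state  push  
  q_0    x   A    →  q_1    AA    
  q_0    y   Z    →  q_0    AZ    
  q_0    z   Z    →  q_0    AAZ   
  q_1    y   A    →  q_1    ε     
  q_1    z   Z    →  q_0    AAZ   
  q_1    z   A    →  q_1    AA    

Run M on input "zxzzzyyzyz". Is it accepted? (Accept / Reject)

(q_0, zxzzzyyzyz, Z)
  read z, top Z: go to q_0, push AAZ → (q_0, xzzzyyzyz, AAZ)
  read x, top A: go to q_1, push AA → (q_1, zzzyyzyz, AAAZ)
  read z, top A: go to q_1, push AA → (q_1, zzyyzyz, AAAAZ)
  read z, top A: go to q_1, push AA → (q_1, zyyzyz, AAAAAZ)
  read z, top A: go to q_1, push AA → (q_1, yyzyz, AAAAAAZ)
  read y, top A: go to q_1, push ε → (q_1, yzyz, AAAAAZ)
  read y, top A: go to q_1, push ε → (q_1, zyz, AAAAZ)
  read z, top A: go to q_1, push AA → (q_1, yz, AAAAAZ)
  read y, top A: go to q_1, push ε → (q_1, z, AAAAZ)
  read z, top A: go to q_1, push AA → (q_1, ε, AAAAAZ)
All input consumed; state q_1 ∈ F.

Accept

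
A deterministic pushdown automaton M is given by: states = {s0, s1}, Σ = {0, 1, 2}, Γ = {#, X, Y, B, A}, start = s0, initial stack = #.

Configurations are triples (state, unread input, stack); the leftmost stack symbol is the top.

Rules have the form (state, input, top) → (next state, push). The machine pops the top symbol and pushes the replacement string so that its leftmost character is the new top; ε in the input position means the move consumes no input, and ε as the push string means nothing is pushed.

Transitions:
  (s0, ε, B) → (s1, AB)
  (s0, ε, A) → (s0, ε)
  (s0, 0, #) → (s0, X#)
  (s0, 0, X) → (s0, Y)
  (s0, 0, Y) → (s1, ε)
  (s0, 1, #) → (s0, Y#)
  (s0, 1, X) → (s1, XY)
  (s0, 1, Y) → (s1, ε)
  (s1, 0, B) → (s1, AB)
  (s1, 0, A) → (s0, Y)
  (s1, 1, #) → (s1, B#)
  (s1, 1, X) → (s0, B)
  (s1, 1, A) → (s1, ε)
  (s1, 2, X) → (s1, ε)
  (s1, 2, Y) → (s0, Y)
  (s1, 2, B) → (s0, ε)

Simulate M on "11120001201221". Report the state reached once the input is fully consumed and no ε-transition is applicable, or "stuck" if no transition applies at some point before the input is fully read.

s1

(s0, 11120001201221, #)
  read 1, top #: go to s0, push Y# → (s0, 1120001201221, Y#)
  read 1, top Y: go to s1, push ε → (s1, 120001201221, #)
  read 1, top #: go to s1, push B# → (s1, 20001201221, B#)
  read 2, top B: go to s0, push ε → (s0, 0001201221, #)
  read 0, top #: go to s0, push X# → (s0, 001201221, X#)
  read 0, top X: go to s0, push Y → (s0, 01201221, Y#)
  read 0, top Y: go to s1, push ε → (s1, 1201221, #)
  read 1, top #: go to s1, push B# → (s1, 201221, B#)
  read 2, top B: go to s0, push ε → (s0, 01221, #)
  read 0, top #: go to s0, push X# → (s0, 1221, X#)
  read 1, top X: go to s1, push XY → (s1, 221, XY#)
  read 2, top X: go to s1, push ε → (s1, 21, Y#)
  read 2, top Y: go to s0, push Y → (s0, 1, Y#)
  read 1, top Y: go to s1, push ε → (s1, ε, #)
All input consumed; M is in state s1.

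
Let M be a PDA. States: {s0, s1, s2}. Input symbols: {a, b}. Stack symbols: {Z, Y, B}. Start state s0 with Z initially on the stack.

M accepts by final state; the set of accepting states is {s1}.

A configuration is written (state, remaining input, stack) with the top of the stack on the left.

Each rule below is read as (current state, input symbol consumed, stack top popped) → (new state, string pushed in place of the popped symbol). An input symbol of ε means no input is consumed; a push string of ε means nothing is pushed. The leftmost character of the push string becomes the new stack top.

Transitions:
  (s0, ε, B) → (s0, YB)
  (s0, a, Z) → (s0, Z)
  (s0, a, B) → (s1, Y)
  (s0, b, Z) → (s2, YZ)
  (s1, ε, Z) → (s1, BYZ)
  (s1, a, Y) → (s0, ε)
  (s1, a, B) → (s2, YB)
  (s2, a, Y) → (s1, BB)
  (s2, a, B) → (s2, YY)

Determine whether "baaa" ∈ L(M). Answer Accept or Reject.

Accept

One accepting computation: (s0, baaa, Z) ⊢ (s2, aaa, YZ) ⊢ (s1, aa, BBZ) ⊢ (s2, a, YBBZ) ⊢ (s1, ε, BBBBZ)
All input consumed and state s1 ∈ F.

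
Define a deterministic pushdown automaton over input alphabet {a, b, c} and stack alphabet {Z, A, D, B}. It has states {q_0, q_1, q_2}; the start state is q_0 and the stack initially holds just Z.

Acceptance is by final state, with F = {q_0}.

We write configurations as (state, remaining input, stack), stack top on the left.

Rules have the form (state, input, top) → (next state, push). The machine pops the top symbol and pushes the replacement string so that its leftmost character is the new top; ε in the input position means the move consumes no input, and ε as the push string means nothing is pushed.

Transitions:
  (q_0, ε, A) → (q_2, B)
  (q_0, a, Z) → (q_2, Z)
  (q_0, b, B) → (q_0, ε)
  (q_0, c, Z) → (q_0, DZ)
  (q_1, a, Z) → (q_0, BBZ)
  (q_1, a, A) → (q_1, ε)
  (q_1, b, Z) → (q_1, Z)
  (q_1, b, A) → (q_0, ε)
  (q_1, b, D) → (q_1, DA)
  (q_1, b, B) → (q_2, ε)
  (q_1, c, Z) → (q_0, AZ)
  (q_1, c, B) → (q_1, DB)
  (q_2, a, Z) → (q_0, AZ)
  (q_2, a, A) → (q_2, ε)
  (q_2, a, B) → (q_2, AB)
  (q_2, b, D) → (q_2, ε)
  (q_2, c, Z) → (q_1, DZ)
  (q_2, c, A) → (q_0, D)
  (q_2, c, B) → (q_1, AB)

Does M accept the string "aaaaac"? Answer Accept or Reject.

Accept

(q_0, aaaaac, Z)
  read a, top Z: go to q_2, push Z → (q_2, aaaac, Z)
  read a, top Z: go to q_0, push AZ → (q_0, aaac, AZ)
  ε-move, top A: go to q_2, push B → (q_2, aaac, BZ)
  read a, top B: go to q_2, push AB → (q_2, aac, ABZ)
  read a, top A: go to q_2, push ε → (q_2, ac, BZ)
  read a, top B: go to q_2, push AB → (q_2, c, ABZ)
  read c, top A: go to q_0, push D → (q_0, ε, DBZ)
All input consumed; state q_0 ∈ F.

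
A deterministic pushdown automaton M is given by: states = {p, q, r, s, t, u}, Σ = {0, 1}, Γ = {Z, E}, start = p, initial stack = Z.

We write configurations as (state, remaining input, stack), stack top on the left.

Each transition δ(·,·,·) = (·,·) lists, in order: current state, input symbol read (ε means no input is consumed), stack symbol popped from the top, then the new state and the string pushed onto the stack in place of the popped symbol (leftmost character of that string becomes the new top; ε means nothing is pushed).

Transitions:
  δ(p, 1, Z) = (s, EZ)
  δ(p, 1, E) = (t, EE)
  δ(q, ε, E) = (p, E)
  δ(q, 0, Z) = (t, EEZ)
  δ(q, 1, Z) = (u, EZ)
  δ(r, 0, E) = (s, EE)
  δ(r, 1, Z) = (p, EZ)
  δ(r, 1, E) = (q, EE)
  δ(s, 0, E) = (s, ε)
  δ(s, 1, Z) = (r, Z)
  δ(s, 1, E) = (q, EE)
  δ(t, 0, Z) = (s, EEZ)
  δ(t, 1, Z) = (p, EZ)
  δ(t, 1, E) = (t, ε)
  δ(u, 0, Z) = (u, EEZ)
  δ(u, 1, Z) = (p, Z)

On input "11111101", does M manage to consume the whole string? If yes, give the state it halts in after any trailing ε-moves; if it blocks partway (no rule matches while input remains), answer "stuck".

(p, 11111101, Z) ⊢ (s, 1111101, EZ) ⊢ (q, 111101, EEZ) ⊢ (p, 111101, EEZ) ⊢ (t, 11101, EEEZ) ⊢ (t, 1101, EEZ) ⊢ (t, 101, EZ) ⊢ (t, 01, Z) ⊢ (s, 1, EEZ) ⊢ (q, ε, EEEZ) ⊢ (p, ε, EEEZ)
All input consumed; M is in state p.

p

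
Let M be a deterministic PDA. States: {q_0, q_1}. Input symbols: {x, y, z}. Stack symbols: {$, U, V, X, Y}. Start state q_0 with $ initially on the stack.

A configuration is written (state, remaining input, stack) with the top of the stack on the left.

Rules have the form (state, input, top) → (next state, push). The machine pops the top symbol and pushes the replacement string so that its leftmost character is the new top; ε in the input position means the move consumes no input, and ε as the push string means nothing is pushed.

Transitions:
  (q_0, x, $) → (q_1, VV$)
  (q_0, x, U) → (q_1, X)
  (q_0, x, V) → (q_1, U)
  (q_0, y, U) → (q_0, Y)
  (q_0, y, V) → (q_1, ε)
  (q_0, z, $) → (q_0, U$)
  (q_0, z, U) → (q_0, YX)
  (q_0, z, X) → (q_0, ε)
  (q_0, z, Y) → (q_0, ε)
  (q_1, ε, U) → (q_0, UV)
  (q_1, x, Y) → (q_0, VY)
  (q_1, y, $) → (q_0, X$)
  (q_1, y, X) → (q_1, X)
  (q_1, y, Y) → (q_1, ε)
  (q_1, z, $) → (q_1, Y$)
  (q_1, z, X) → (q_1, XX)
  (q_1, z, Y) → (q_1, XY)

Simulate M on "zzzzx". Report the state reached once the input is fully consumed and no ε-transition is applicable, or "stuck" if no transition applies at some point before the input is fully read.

(q_0, zzzzx, $)
  read z, top $: go to q_0, push U$ → (q_0, zzzx, U$)
  read z, top U: go to q_0, push YX → (q_0, zzx, YX$)
  read z, top Y: go to q_0, push ε → (q_0, zx, X$)
  read z, top X: go to q_0, push ε → (q_0, x, $)
  read x, top $: go to q_1, push VV$ → (q_1, ε, VV$)
All input consumed; M is in state q_1.

q_1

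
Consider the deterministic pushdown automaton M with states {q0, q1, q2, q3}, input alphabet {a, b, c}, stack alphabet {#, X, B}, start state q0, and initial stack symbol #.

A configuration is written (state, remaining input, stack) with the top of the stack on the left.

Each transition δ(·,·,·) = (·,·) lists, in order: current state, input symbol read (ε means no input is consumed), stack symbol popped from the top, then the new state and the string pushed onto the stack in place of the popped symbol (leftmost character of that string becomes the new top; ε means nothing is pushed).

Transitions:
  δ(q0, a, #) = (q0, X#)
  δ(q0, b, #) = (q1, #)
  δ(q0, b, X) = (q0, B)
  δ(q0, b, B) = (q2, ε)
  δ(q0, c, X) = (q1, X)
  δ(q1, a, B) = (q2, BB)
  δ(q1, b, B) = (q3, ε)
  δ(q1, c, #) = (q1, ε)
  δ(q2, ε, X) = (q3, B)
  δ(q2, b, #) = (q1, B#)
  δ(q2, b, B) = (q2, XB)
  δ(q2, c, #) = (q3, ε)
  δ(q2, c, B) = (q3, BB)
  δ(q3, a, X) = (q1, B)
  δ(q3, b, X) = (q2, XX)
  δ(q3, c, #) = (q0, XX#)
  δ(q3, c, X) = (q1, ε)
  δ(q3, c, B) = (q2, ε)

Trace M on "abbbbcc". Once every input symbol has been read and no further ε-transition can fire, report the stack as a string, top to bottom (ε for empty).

XX#

(q0, abbbbcc, #) ⊢ (q0, bbbbcc, X#) ⊢ (q0, bbbcc, B#) ⊢ (q2, bbcc, #) ⊢ (q1, bcc, B#) ⊢ (q3, cc, #) ⊢ (q0, c, XX#) ⊢ (q1, ε, XX#)
All input consumed in state q1 with stack XX#.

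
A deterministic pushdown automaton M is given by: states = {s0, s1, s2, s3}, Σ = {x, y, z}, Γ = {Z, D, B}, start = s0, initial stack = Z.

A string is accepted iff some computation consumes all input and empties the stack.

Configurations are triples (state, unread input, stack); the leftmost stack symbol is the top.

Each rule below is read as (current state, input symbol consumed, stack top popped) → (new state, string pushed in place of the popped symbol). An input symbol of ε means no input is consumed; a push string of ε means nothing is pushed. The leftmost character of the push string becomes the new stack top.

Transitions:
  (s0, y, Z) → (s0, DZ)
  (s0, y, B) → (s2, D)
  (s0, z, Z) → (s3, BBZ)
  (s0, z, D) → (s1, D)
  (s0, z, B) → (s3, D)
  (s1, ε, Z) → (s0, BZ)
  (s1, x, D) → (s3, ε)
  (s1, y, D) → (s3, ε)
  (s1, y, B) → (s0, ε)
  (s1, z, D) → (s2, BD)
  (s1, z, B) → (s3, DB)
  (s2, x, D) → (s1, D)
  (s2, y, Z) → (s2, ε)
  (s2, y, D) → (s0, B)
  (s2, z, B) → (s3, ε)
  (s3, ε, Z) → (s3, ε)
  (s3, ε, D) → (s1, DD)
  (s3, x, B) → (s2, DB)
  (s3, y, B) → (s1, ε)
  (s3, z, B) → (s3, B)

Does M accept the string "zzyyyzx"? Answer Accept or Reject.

(s0, zzyyyzx, Z)
  read z, top Z: go to s3, push BBZ → (s3, zyyyzx, BBZ)
  read z, top B: go to s3, push B → (s3, yyyzx, BBZ)
  read y, top B: go to s1, push ε → (s1, yyzx, BZ)
  read y, top B: go to s0, push ε → (s0, yzx, Z)
  read y, top Z: go to s0, push DZ → (s0, zx, DZ)
  read z, top D: go to s1, push D → (s1, x, DZ)
  read x, top D: go to s3, push ε → (s3, ε, Z)
  ε-move, top Z: go to s3, push ε → (s3, ε, ε)
All input consumed and the stack is empty.

Accept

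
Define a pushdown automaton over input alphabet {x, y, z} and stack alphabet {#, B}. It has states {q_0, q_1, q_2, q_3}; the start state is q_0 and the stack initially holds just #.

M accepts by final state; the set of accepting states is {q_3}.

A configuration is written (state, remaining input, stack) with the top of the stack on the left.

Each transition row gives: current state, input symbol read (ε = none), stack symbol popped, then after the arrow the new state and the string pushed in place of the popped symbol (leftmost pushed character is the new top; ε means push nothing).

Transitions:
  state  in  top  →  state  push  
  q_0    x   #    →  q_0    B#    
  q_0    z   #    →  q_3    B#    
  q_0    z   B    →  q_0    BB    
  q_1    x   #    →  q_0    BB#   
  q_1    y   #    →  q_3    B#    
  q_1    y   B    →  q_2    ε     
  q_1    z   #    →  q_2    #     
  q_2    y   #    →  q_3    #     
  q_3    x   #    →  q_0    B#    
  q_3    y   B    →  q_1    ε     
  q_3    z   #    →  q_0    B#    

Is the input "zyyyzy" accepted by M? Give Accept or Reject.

Accept

One accepting computation: (q_0, zyyyzy, #) ⊢ (q_3, yyyzy, B#) ⊢ (q_1, yyzy, #) ⊢ (q_3, yzy, B#) ⊢ (q_1, zy, #) ⊢ (q_2, y, #) ⊢ (q_3, ε, #)
All input consumed and state q_3 ∈ F.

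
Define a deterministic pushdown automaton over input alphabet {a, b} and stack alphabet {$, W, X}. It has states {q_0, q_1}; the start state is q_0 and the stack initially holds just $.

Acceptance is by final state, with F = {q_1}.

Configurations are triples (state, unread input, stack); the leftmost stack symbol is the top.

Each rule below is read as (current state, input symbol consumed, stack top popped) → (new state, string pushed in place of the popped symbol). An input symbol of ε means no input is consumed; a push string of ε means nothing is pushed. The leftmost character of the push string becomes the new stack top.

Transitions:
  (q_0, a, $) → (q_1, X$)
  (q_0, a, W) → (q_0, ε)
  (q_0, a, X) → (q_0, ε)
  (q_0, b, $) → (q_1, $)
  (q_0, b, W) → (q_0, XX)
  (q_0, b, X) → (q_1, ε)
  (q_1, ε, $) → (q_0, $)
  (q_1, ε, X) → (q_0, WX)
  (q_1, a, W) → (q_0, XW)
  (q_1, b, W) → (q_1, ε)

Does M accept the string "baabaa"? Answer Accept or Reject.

(q_0, baabaa, $)
  read b, top $: go to q_1, push $ → (q_1, aabaa, $)
  ε-move, top $: go to q_0, push $ → (q_0, aabaa, $)
  read a, top $: go to q_1, push X$ → (q_1, abaa, X$)
  ε-move, top X: go to q_0, push WX → (q_0, abaa, WX$)
  read a, top W: go to q_0, push ε → (q_0, baa, X$)
  read b, top X: go to q_1, push ε → (q_1, aa, $)
  ε-move, top $: go to q_0, push $ → (q_0, aa, $)
  read a, top $: go to q_1, push X$ → (q_1, a, X$)
  ε-move, top X: go to q_0, push WX → (q_0, a, WX$)
  read a, top W: go to q_0, push ε → (q_0, ε, X$)
All input consumed; state q_0 ∉ F and no further ε-move applies.

Reject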